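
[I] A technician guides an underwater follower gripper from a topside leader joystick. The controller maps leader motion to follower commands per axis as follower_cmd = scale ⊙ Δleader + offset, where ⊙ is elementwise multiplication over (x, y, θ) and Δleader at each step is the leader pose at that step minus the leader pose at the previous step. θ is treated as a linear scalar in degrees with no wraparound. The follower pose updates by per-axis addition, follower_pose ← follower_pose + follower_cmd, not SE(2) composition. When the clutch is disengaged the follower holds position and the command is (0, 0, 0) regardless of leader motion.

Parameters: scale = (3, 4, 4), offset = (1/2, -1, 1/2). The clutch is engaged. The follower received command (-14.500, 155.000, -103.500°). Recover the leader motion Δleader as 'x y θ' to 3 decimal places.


-5.000 39.000 -26.000

axis x: (-14.500 − 1/2) / (3) = -5.000
axis y: (155.000 − -1) / (4) = 39.000
axis θ: (-103.500 − 1/2) / (4) = -26.000


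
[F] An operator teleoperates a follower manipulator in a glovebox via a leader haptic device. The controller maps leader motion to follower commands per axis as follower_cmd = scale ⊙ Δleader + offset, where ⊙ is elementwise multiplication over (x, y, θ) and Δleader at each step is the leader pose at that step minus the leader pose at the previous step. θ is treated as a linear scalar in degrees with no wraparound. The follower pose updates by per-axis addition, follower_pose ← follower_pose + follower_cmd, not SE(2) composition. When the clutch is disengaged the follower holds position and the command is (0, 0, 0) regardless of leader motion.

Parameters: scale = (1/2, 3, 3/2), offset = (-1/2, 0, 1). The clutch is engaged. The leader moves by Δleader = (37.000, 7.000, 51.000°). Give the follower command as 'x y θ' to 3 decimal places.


18.000 21.000 77.500

axis x: 1/2·37.000 + -1/2 = 18.000
axis y: 3·7.000 + 0 = 21.000
axis θ: 3/2·51.000 + 1 = 77.500


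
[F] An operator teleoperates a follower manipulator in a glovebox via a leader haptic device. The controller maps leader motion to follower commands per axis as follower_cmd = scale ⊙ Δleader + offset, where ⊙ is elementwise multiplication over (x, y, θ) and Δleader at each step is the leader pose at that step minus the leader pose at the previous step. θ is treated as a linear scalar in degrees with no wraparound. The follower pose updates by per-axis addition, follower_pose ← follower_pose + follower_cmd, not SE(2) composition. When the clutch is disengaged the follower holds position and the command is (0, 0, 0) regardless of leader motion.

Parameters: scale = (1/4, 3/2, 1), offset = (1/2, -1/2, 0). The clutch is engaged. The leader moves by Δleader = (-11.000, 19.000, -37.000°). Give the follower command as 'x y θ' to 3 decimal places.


-2.250 28.000 -37.000

axis x: 1/4·-11.000 + 1/2 = -2.250
axis y: 3/2·19.000 + -1/2 = 28.000
axis θ: 1·-37.000 + 0 = -37.000


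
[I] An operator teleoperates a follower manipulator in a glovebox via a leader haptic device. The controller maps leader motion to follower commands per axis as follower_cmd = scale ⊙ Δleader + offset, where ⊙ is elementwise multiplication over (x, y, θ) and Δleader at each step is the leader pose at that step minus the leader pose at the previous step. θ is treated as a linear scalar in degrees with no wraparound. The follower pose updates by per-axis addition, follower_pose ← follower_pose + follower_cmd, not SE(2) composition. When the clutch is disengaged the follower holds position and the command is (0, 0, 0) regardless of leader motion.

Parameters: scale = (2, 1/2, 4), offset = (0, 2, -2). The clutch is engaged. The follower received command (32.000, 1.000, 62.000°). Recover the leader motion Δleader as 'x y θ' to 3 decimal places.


16.000 -2.000 16.000

axis x: (32.000 − 0) / (2) = 16.000
axis y: (1.000 − 2) / (1/2) = -2.000
axis θ: (62.000 − -2) / (4) = 16.000


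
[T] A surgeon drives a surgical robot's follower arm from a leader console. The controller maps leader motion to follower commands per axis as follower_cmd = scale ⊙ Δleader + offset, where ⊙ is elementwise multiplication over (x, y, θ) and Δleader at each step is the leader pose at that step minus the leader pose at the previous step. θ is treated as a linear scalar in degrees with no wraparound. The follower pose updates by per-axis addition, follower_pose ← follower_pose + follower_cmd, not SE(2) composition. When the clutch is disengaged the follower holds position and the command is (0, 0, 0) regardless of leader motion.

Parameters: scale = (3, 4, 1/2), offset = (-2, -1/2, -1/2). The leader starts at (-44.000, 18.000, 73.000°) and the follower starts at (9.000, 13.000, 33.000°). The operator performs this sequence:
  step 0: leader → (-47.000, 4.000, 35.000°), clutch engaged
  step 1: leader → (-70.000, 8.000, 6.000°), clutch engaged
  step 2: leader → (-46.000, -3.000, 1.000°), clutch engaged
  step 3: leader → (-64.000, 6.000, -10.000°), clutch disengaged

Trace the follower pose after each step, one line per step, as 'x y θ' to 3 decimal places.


step 0: Δleader=(-3.000, -14.000, -38.000°), engaged; cmd=(-11.000, -56.500, -19.500°) → follower=(-2.000, -43.500, 13.500°)
step 1: Δleader=(-23.000, 4.000, -29.000°), engaged; cmd=(-71.000, 15.500, -15.000°) → follower=(-73.000, -28.000, -1.500°)
step 2: Δleader=(24.000, -11.000, -5.000°), engaged; cmd=(70.000, -44.500, -3.000°) → follower=(-3.000, -72.500, -4.500°)
step 3: Δleader=(-18.000, 9.000, -11.000°), disengaged; cmd=(0,0,0) → follower holds at (-3.000, -72.500, -4.500°)

-2.000 -43.500 13.500
-73.000 -28.000 -1.500
-3.000 -72.500 -4.500
-3.000 -72.500 -4.500


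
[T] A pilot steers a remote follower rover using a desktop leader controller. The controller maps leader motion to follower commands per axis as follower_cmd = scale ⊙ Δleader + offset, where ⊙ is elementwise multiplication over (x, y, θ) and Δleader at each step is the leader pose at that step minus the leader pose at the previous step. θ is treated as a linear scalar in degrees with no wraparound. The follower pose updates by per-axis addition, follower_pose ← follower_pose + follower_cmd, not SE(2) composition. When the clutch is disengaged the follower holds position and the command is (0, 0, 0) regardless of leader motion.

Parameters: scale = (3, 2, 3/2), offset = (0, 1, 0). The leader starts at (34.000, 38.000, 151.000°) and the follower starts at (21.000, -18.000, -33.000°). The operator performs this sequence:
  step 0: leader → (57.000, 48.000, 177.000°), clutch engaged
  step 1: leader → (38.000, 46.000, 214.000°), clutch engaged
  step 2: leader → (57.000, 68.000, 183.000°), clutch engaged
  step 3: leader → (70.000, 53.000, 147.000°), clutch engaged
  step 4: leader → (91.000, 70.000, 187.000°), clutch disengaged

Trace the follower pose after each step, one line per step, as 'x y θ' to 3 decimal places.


step 0: Δleader=(23.000, 10.000, 26.000°), engaged; cmd=(69.000, 21.000, 39.000°) → follower=(90.000, 3.000, 6.000°)
step 1: Δleader=(-19.000, -2.000, 37.000°), engaged; cmd=(-57.000, -3.000, 55.500°) → follower=(33.000, 0.000, 61.500°)
step 2: Δleader=(19.000, 22.000, -31.000°), engaged; cmd=(57.000, 45.000, -46.500°) → follower=(90.000, 45.000, 15.000°)
step 3: Δleader=(13.000, -15.000, -36.000°), engaged; cmd=(39.000, -29.000, -54.000°) → follower=(129.000, 16.000, -39.000°)
step 4: Δleader=(21.000, 17.000, 40.000°), disengaged; cmd=(0,0,0) → follower holds at (129.000, 16.000, -39.000°)

90.000 3.000 6.000
33.000 0.000 61.500
90.000 45.000 15.000
129.000 16.000 -39.000
129.000 16.000 -39.000


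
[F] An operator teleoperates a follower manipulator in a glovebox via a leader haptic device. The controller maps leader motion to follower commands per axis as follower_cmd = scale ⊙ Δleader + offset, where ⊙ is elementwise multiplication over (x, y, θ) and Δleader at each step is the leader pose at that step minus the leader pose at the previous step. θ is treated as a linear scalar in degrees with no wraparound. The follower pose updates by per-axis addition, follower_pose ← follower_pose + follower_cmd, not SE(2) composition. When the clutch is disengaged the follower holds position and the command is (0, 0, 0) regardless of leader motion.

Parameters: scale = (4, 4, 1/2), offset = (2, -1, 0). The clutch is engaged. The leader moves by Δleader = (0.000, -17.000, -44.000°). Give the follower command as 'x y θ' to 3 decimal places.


axis x: 4·0.000 + 2 = 2.000
axis y: 4·-17.000 + -1 = -69.000
axis θ: 1/2·-44.000 + 0 = -22.000

2.000 -69.000 -22.000


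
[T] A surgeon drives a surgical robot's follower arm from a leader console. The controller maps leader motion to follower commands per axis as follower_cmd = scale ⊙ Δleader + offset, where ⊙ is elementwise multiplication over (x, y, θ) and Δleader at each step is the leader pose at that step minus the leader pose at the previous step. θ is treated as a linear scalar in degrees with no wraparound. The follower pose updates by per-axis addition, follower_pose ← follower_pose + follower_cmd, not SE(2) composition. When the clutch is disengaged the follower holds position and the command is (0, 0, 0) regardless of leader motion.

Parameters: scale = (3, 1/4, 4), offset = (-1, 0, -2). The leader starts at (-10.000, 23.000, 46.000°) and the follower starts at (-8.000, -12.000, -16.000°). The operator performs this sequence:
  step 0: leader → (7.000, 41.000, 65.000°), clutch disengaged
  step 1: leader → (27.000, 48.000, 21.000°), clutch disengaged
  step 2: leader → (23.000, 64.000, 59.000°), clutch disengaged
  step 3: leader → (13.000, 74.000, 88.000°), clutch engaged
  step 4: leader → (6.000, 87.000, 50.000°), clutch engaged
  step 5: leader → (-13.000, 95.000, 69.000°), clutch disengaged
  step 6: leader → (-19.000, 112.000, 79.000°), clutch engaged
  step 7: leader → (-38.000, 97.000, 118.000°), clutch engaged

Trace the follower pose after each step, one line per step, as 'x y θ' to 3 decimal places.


-8.000 -12.000 -16.000
-8.000 -12.000 -16.000
-8.000 -12.000 -16.000
-39.000 -9.500 98.000
-61.000 -6.250 -56.000
-61.000 -6.250 -56.000
-80.000 -2.000 -18.000
-138.000 -5.750 136.000

step 0: Δleader=(17.000, 18.000, 19.000°), disengaged; cmd=(0,0,0) → follower holds at (-8.000, -12.000, -16.000°)
step 1: Δleader=(20.000, 7.000, -44.000°), disengaged; cmd=(0,0,0) → follower holds at (-8.000, -12.000, -16.000°)
step 2: Δleader=(-4.000, 16.000, 38.000°), disengaged; cmd=(0,0,0) → follower holds at (-8.000, -12.000, -16.000°)
step 3: Δleader=(-10.000, 10.000, 29.000°), engaged; cmd=(-31.000, 2.500, 114.000°) → follower=(-39.000, -9.500, 98.000°)
step 4: Δleader=(-7.000, 13.000, -38.000°), engaged; cmd=(-22.000, 3.250, -154.000°) → follower=(-61.000, -6.250, -56.000°)
step 5: Δleader=(-19.000, 8.000, 19.000°), disengaged; cmd=(0,0,0) → follower holds at (-61.000, -6.250, -56.000°)
step 6: Δleader=(-6.000, 17.000, 10.000°), engaged; cmd=(-19.000, 4.250, 38.000°) → follower=(-80.000, -2.000, -18.000°)
step 7: Δleader=(-19.000, -15.000, 39.000°), engaged; cmd=(-58.000, -3.750, 154.000°) → follower=(-138.000, -5.750, 136.000°)


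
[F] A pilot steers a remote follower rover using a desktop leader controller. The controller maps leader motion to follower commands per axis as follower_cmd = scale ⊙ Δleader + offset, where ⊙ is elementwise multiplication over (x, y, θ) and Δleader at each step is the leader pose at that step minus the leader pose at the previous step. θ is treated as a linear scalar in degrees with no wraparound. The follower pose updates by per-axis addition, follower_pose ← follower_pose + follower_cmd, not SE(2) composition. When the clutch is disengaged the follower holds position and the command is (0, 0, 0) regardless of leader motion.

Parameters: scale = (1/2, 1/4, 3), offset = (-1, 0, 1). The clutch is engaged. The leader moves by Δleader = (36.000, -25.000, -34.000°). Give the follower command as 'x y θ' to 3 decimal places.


axis x: 1/2·36.000 + -1 = 17.000
axis y: 1/4·-25.000 + 0 = -6.250
axis θ: 3·-34.000 + 1 = -101.000

17.000 -6.250 -101.000


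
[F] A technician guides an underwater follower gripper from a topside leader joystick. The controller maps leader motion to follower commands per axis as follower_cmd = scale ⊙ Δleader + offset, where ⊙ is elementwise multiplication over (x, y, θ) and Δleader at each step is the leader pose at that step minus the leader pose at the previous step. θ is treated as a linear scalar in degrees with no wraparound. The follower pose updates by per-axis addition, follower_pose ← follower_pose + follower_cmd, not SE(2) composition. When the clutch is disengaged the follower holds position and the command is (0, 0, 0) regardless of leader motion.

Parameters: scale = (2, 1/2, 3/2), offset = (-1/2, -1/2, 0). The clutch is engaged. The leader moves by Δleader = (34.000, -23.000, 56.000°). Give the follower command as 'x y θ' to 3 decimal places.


axis x: 2·34.000 + -1/2 = 67.500
axis y: 1/2·-23.000 + -1/2 = -12.000
axis θ: 3/2·56.000 + 0 = 84.000

67.500 -12.000 84.000


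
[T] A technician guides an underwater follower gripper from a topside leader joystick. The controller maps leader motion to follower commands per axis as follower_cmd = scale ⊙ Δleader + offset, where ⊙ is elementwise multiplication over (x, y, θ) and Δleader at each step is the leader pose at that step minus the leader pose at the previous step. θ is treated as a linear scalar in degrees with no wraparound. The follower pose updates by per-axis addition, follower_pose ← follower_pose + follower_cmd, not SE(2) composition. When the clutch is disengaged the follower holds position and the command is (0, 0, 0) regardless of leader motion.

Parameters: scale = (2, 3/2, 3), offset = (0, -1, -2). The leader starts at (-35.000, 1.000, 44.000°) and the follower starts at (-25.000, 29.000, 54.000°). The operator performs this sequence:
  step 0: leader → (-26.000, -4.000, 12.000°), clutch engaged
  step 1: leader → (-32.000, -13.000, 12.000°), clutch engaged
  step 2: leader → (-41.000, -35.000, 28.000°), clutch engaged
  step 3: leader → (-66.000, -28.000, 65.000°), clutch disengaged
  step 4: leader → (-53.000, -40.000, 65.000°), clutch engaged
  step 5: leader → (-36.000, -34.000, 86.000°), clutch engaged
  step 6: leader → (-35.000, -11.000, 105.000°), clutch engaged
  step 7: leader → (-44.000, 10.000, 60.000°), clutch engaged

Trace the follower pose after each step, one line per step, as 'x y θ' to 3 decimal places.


-7.000 20.500 -44.000
-19.000 6.000 -46.000
-37.000 -28.000 0.000
-37.000 -28.000 0.000
-11.000 -47.000 -2.000
23.000 -39.000 59.000
25.000 -5.500 114.000
7.000 25.000 -23.000

step 0: Δleader=(9.000, -5.000, -32.000°), engaged; cmd=(18.000, -8.500, -98.000°) → follower=(-7.000, 20.500, -44.000°)
step 1: Δleader=(-6.000, -9.000, 0.000°), engaged; cmd=(-12.000, -14.500, -2.000°) → follower=(-19.000, 6.000, -46.000°)
step 2: Δleader=(-9.000, -22.000, 16.000°), engaged; cmd=(-18.000, -34.000, 46.000°) → follower=(-37.000, -28.000, 0.000°)
step 3: Δleader=(-25.000, 7.000, 37.000°), disengaged; cmd=(0,0,0) → follower holds at (-37.000, -28.000, 0.000°)
step 4: Δleader=(13.000, -12.000, 0.000°), engaged; cmd=(26.000, -19.000, -2.000°) → follower=(-11.000, -47.000, -2.000°)
step 5: Δleader=(17.000, 6.000, 21.000°), engaged; cmd=(34.000, 8.000, 61.000°) → follower=(23.000, -39.000, 59.000°)
step 6: Δleader=(1.000, 23.000, 19.000°), engaged; cmd=(2.000, 33.500, 55.000°) → follower=(25.000, -5.500, 114.000°)
step 7: Δleader=(-9.000, 21.000, -45.000°), engaged; cmd=(-18.000, 30.500, -137.000°) → follower=(7.000, 25.000, -23.000°)


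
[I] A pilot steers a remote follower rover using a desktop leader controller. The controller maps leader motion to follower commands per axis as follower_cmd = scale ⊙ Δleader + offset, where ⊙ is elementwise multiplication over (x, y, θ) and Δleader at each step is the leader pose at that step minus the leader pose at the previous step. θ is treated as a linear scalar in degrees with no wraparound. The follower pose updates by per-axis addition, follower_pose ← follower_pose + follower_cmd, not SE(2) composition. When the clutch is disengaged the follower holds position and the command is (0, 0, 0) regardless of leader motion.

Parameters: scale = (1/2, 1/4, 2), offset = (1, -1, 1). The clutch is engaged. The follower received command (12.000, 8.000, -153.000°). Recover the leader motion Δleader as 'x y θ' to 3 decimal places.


axis x: (12.000 − 1) / (1/2) = 22.000
axis y: (8.000 − -1) / (1/4) = 36.000
axis θ: (-153.000 − 1) / (2) = -77.000

22.000 36.000 -77.000


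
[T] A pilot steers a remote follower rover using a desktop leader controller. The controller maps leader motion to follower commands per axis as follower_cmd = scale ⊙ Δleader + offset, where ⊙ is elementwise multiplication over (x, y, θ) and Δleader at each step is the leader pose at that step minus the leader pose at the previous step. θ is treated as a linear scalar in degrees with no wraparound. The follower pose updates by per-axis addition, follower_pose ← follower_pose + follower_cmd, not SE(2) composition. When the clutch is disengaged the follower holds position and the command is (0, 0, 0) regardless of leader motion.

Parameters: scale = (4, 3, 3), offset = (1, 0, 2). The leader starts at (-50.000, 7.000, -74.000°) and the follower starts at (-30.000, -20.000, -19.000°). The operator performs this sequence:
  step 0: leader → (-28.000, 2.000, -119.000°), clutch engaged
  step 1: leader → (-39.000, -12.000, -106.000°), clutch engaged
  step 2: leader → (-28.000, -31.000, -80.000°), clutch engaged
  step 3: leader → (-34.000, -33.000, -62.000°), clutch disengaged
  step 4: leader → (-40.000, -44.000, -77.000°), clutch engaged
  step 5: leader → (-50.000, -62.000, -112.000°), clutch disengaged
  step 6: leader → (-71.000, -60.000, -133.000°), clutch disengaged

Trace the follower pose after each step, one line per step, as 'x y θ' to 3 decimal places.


59.000 -35.000 -152.000
16.000 -77.000 -111.000
61.000 -134.000 -31.000
61.000 -134.000 -31.000
38.000 -167.000 -74.000
38.000 -167.000 -74.000
38.000 -167.000 -74.000

step 0: Δleader=(22.000, -5.000, -45.000°), engaged; cmd=(89.000, -15.000, -133.000°) → follower=(59.000, -35.000, -152.000°)
step 1: Δleader=(-11.000, -14.000, 13.000°), engaged; cmd=(-43.000, -42.000, 41.000°) → follower=(16.000, -77.000, -111.000°)
step 2: Δleader=(11.000, -19.000, 26.000°), engaged; cmd=(45.000, -57.000, 80.000°) → follower=(61.000, -134.000, -31.000°)
step 3: Δleader=(-6.000, -2.000, 18.000°), disengaged; cmd=(0,0,0) → follower holds at (61.000, -134.000, -31.000°)
step 4: Δleader=(-6.000, -11.000, -15.000°), engaged; cmd=(-23.000, -33.000, -43.000°) → follower=(38.000, -167.000, -74.000°)
step 5: Δleader=(-10.000, -18.000, -35.000°), disengaged; cmd=(0,0,0) → follower holds at (38.000, -167.000, -74.000°)
step 6: Δleader=(-21.000, 2.000, -21.000°), disengaged; cmd=(0,0,0) → follower holds at (38.000, -167.000, -74.000°)


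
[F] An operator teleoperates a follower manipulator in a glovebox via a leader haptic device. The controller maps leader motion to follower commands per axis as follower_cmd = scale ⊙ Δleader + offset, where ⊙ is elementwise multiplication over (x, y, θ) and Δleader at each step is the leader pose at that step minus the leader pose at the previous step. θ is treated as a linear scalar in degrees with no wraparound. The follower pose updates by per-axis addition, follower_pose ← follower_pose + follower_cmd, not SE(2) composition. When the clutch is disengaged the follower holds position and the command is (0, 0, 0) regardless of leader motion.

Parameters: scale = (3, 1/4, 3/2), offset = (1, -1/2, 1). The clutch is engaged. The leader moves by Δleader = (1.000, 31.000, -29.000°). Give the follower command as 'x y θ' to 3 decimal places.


4.000 7.250 -42.500

axis x: 3·1.000 + 1 = 4.000
axis y: 1/4·31.000 + -1/2 = 7.250
axis θ: 3/2·-29.000 + 1 = -42.500


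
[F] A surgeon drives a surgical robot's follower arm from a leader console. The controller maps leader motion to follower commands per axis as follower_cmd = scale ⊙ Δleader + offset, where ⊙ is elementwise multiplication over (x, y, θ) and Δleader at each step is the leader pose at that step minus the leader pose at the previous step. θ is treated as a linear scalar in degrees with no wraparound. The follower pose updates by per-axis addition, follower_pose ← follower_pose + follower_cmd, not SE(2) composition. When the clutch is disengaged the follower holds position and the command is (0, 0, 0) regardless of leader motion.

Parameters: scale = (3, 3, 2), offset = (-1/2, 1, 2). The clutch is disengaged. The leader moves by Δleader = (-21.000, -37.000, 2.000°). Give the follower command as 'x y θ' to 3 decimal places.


clutch disengaged → follower holds; cmd = (0, 0, 0)

0.000 0.000 0.000


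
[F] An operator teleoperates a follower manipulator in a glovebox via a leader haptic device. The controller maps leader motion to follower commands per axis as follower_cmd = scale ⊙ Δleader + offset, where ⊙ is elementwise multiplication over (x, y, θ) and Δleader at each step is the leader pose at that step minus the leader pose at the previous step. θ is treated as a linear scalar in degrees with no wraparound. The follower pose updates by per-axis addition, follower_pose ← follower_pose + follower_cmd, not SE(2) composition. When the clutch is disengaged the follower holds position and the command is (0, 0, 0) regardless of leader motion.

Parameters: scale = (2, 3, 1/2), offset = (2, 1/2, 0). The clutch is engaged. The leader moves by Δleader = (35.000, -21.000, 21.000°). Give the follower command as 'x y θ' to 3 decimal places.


72.000 -62.500 10.500

axis x: 2·35.000 + 2 = 72.000
axis y: 3·-21.000 + 1/2 = -62.500
axis θ: 1/2·21.000 + 0 = 10.500


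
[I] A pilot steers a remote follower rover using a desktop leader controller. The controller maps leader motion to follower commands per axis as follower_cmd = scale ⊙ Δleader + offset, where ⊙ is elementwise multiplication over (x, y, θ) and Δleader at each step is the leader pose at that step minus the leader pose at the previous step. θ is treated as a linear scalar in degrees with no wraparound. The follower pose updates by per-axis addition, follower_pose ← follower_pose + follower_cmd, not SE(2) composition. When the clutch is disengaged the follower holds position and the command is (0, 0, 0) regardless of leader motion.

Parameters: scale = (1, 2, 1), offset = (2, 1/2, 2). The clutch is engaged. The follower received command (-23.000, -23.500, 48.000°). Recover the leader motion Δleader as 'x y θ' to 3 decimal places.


-25.000 -12.000 46.000

axis x: (-23.000 − 2) / (1) = -25.000
axis y: (-23.500 − 1/2) / (2) = -12.000
axis θ: (48.000 − 2) / (1) = 46.000


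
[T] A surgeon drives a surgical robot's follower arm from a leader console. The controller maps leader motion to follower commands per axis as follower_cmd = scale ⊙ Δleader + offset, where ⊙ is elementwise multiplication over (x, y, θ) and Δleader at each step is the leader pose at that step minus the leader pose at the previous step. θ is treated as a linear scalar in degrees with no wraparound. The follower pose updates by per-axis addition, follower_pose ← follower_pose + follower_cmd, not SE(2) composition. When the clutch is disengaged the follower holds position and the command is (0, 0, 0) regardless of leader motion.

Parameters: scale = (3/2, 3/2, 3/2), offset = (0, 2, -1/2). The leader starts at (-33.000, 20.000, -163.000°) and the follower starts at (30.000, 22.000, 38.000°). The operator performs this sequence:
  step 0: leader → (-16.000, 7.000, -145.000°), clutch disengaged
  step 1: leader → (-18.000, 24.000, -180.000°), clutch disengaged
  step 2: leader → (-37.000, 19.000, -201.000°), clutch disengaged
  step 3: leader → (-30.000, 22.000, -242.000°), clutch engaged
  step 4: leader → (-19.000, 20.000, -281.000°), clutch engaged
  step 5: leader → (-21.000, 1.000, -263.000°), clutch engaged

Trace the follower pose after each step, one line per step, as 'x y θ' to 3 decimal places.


30.000 22.000 38.000
30.000 22.000 38.000
30.000 22.000 38.000
40.500 28.500 -24.000
57.000 27.500 -83.000
54.000 1.000 -56.500

step 0: Δleader=(17.000, -13.000, 18.000°), disengaged; cmd=(0,0,0) → follower holds at (30.000, 22.000, 38.000°)
step 1: Δleader=(-2.000, 17.000, -35.000°), disengaged; cmd=(0,0,0) → follower holds at (30.000, 22.000, 38.000°)
step 2: Δleader=(-19.000, -5.000, -21.000°), disengaged; cmd=(0,0,0) → follower holds at (30.000, 22.000, 38.000°)
step 3: Δleader=(7.000, 3.000, -41.000°), engaged; cmd=(10.500, 6.500, -62.000°) → follower=(40.500, 28.500, -24.000°)
step 4: Δleader=(11.000, -2.000, -39.000°), engaged; cmd=(16.500, -1.000, -59.000°) → follower=(57.000, 27.500, -83.000°)
step 5: Δleader=(-2.000, -19.000, 18.000°), engaged; cmd=(-3.000, -26.500, 26.500°) → follower=(54.000, 1.000, -56.500°)


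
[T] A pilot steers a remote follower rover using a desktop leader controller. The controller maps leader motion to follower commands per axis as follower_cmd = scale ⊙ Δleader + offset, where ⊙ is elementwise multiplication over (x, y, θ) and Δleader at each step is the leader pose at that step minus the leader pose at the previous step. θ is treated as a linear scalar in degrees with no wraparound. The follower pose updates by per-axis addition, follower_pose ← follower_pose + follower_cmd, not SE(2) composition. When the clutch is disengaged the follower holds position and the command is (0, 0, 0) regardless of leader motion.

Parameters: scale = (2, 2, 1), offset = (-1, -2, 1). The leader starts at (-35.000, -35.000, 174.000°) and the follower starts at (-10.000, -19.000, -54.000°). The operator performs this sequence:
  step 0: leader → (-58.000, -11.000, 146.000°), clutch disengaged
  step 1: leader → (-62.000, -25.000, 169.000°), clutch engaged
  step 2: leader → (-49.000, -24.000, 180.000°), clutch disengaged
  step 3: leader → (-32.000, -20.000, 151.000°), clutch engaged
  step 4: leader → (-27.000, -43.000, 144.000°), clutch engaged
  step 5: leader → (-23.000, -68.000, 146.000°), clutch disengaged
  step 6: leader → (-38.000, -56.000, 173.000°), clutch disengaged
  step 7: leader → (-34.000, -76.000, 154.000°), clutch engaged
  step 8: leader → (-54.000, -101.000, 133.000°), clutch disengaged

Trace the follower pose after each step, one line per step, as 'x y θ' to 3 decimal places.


-10.000 -19.000 -54.000
-19.000 -49.000 -30.000
-19.000 -49.000 -30.000
14.000 -43.000 -58.000
23.000 -91.000 -64.000
23.000 -91.000 -64.000
23.000 -91.000 -64.000
30.000 -133.000 -82.000
30.000 -133.000 -82.000

step 0: Δleader=(-23.000, 24.000, -28.000°), disengaged; cmd=(0,0,0) → follower holds at (-10.000, -19.000, -54.000°)
step 1: Δleader=(-4.000, -14.000, 23.000°), engaged; cmd=(-9.000, -30.000, 24.000°) → follower=(-19.000, -49.000, -30.000°)
step 2: Δleader=(13.000, 1.000, 11.000°), disengaged; cmd=(0,0,0) → follower holds at (-19.000, -49.000, -30.000°)
step 3: Δleader=(17.000, 4.000, -29.000°), engaged; cmd=(33.000, 6.000, -28.000°) → follower=(14.000, -43.000, -58.000°)
step 4: Δleader=(5.000, -23.000, -7.000°), engaged; cmd=(9.000, -48.000, -6.000°) → follower=(23.000, -91.000, -64.000°)
step 5: Δleader=(4.000, -25.000, 2.000°), disengaged; cmd=(0,0,0) → follower holds at (23.000, -91.000, -64.000°)
step 6: Δleader=(-15.000, 12.000, 27.000°), disengaged; cmd=(0,0,0) → follower holds at (23.000, -91.000, -64.000°)
step 7: Δleader=(4.000, -20.000, -19.000°), engaged; cmd=(7.000, -42.000, -18.000°) → follower=(30.000, -133.000, -82.000°)
step 8: Δleader=(-20.000, -25.000, -21.000°), disengaged; cmd=(0,0,0) → follower holds at (30.000, -133.000, -82.000°)


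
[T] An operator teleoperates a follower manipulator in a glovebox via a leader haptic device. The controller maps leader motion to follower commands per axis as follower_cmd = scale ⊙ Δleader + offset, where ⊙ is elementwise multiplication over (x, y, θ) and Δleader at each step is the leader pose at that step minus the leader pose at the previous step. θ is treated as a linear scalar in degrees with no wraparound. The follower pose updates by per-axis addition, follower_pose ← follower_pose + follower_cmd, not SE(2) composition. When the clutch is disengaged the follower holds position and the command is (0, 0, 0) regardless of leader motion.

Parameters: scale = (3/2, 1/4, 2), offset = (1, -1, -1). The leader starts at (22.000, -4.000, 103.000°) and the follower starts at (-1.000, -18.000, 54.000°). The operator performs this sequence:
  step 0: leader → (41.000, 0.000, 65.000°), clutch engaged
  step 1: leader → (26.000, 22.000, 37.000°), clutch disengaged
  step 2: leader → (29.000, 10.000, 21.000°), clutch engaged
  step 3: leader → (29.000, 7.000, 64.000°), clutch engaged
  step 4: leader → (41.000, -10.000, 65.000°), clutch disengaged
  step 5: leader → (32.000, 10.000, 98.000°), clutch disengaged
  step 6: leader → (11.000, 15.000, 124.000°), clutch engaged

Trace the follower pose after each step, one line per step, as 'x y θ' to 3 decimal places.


step 0: Δleader=(19.000, 4.000, -38.000°), engaged; cmd=(29.500, 0.000, -77.000°) → follower=(28.500, -18.000, -23.000°)
step 1: Δleader=(-15.000, 22.000, -28.000°), disengaged; cmd=(0,0,0) → follower holds at (28.500, -18.000, -23.000°)
step 2: Δleader=(3.000, -12.000, -16.000°), engaged; cmd=(5.500, -4.000, -33.000°) → follower=(34.000, -22.000, -56.000°)
step 3: Δleader=(0.000, -3.000, 43.000°), engaged; cmd=(1.000, -1.750, 85.000°) → follower=(35.000, -23.750, 29.000°)
step 4: Δleader=(12.000, -17.000, 1.000°), disengaged; cmd=(0,0,0) → follower holds at (35.000, -23.750, 29.000°)
step 5: Δleader=(-9.000, 20.000, 33.000°), disengaged; cmd=(0,0,0) → follower holds at (35.000, -23.750, 29.000°)
step 6: Δleader=(-21.000, 5.000, 26.000°), engaged; cmd=(-30.500, 0.250, 51.000°) → follower=(4.500, -23.500, 80.000°)

28.500 -18.000 -23.000
28.500 -18.000 -23.000
34.000 -22.000 -56.000
35.000 -23.750 29.000
35.000 -23.750 29.000
35.000 -23.750 29.000
4.500 -23.500 80.000


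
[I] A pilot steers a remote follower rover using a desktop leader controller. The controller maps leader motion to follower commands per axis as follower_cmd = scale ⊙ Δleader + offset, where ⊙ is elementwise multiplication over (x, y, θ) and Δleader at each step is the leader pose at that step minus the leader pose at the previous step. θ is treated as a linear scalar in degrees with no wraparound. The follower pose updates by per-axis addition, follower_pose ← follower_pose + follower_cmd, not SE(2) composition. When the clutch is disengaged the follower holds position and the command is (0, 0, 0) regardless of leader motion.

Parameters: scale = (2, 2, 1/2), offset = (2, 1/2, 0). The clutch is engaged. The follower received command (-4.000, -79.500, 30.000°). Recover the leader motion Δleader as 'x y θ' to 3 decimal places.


axis x: (-4.000 − 2) / (2) = -3.000
axis y: (-79.500 − 1/2) / (2) = -40.000
axis θ: (30.000 − 0) / (1/2) = 60.000

-3.000 -40.000 60.000


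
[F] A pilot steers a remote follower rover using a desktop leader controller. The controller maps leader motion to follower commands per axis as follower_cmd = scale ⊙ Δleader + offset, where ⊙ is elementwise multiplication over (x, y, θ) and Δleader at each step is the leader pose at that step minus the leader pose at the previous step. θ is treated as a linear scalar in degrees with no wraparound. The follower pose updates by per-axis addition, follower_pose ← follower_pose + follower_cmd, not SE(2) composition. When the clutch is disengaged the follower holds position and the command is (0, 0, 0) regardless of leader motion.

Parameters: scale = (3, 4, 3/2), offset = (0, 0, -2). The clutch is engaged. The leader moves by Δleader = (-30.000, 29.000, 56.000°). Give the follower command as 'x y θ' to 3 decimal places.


axis x: 3·-30.000 + 0 = -90.000
axis y: 4·29.000 + 0 = 116.000
axis θ: 3/2·56.000 + -2 = 82.000

-90.000 116.000 82.000


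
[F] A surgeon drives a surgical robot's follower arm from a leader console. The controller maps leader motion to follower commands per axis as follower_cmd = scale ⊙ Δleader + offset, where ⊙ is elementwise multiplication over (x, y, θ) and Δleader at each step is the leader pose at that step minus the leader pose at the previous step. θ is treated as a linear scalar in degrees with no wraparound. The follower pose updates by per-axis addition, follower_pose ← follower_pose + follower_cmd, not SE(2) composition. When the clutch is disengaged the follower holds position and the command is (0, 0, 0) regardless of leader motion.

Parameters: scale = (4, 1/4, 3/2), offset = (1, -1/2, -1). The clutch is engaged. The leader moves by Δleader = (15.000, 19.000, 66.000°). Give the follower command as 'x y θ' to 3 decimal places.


axis x: 4·15.000 + 1 = 61.000
axis y: 1/4·19.000 + -1/2 = 4.250
axis θ: 3/2·66.000 + -1 = 98.000

61.000 4.250 98.000


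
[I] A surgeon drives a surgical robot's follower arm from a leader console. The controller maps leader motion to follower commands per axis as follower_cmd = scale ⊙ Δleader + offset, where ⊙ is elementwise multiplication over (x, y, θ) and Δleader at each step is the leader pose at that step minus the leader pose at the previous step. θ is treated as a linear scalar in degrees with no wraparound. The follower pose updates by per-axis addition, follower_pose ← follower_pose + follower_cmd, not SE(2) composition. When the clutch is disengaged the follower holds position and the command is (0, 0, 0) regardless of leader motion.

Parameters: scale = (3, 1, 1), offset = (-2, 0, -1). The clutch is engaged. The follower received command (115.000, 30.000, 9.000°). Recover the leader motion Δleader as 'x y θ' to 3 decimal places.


axis x: (115.000 − -2) / (3) = 39.000
axis y: (30.000 − 0) / (1) = 30.000
axis θ: (9.000 − -1) / (1) = 10.000

39.000 30.000 10.000


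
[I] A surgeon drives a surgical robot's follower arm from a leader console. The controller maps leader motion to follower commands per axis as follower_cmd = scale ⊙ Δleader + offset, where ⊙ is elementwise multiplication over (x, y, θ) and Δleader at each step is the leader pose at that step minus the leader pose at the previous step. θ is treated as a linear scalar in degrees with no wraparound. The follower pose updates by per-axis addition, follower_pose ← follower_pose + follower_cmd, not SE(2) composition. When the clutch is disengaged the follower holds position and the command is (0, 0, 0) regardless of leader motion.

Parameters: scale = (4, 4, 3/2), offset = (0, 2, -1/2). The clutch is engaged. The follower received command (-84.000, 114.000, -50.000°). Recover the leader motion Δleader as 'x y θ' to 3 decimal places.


axis x: (-84.000 − 0) / (4) = -21.000
axis y: (114.000 − 2) / (4) = 28.000
axis θ: (-50.000 − -1/2) / (3/2) = -33.000

-21.000 28.000 -33.000


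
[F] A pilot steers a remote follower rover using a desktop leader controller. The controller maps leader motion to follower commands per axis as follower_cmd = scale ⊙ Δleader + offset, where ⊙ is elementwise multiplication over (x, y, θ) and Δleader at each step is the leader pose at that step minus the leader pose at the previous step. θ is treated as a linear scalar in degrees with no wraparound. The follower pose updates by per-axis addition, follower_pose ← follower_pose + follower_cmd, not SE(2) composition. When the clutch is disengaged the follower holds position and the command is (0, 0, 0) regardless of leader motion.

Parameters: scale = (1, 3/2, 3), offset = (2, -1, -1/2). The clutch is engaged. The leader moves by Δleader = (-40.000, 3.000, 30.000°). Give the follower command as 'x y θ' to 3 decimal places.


-38.000 3.500 89.500

axis x: 1·-40.000 + 2 = -38.000
axis y: 3/2·3.000 + -1 = 3.500
axis θ: 3·30.000 + -1/2 = 89.500


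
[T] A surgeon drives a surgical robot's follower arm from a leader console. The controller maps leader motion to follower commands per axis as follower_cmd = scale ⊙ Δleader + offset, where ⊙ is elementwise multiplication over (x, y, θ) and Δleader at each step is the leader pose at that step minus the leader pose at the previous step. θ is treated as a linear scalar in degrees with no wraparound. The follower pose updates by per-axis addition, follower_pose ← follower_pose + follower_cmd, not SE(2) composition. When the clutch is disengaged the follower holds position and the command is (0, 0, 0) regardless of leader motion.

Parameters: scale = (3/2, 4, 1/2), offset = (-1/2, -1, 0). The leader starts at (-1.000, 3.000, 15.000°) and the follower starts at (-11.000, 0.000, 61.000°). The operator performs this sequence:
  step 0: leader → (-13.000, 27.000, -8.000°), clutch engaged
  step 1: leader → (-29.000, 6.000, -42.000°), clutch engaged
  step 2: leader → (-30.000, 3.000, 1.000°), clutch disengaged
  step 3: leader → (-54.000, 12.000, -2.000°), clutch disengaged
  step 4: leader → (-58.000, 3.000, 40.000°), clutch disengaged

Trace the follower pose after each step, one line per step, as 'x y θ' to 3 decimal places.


-29.500 95.000 49.500
-54.000 10.000 32.500
-54.000 10.000 32.500
-54.000 10.000 32.500
-54.000 10.000 32.500

step 0: Δleader=(-12.000, 24.000, -23.000°), engaged; cmd=(-18.500, 95.000, -11.500°) → follower=(-29.500, 95.000, 49.500°)
step 1: Δleader=(-16.000, -21.000, -34.000°), engaged; cmd=(-24.500, -85.000, -17.000°) → follower=(-54.000, 10.000, 32.500°)
step 2: Δleader=(-1.000, -3.000, 43.000°), disengaged; cmd=(0,0,0) → follower holds at (-54.000, 10.000, 32.500°)
step 3: Δleader=(-24.000, 9.000, -3.000°), disengaged; cmd=(0,0,0) → follower holds at (-54.000, 10.000, 32.500°)
step 4: Δleader=(-4.000, -9.000, 42.000°), disengaged; cmd=(0,0,0) → follower holds at (-54.000, 10.000, 32.500°)


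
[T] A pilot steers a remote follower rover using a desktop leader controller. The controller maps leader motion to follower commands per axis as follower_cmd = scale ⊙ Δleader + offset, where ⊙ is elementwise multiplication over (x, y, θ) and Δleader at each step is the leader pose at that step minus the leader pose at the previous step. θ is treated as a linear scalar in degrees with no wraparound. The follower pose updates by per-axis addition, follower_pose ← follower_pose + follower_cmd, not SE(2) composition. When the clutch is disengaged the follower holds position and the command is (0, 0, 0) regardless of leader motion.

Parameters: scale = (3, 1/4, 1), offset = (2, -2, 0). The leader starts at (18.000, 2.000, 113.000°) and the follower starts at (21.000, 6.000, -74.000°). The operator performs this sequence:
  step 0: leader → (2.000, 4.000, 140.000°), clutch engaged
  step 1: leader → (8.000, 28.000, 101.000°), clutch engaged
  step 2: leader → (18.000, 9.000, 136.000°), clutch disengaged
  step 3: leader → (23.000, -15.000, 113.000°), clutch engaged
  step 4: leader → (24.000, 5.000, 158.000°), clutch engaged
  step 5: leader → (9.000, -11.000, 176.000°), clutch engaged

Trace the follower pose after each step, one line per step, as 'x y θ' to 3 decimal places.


-25.000 4.500 -47.000
-5.000 8.500 -86.000
-5.000 8.500 -86.000
12.000 0.500 -109.000
17.000 3.500 -64.000
-26.000 -2.500 -46.000

step 0: Δleader=(-16.000, 2.000, 27.000°), engaged; cmd=(-46.000, -1.500, 27.000°) → follower=(-25.000, 4.500, -47.000°)
step 1: Δleader=(6.000, 24.000, -39.000°), engaged; cmd=(20.000, 4.000, -39.000°) → follower=(-5.000, 8.500, -86.000°)
step 2: Δleader=(10.000, -19.000, 35.000°), disengaged; cmd=(0,0,0) → follower holds at (-5.000, 8.500, -86.000°)
step 3: Δleader=(5.000, -24.000, -23.000°), engaged; cmd=(17.000, -8.000, -23.000°) → follower=(12.000, 0.500, -109.000°)
step 4: Δleader=(1.000, 20.000, 45.000°), engaged; cmd=(5.000, 3.000, 45.000°) → follower=(17.000, 3.500, -64.000°)
step 5: Δleader=(-15.000, -16.000, 18.000°), engaged; cmd=(-43.000, -6.000, 18.000°) → follower=(-26.000, -2.500, -46.000°)
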